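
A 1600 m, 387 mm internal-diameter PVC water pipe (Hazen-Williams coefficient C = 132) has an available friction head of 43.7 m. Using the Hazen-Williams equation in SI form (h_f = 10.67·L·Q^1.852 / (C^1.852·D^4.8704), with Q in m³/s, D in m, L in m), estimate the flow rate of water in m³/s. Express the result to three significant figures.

Q ≈ 0.433 m³/s

Rearranging: Q = [h_f·C^1.852·D^4.8704 / (10.67·L)]^(1/1.852)
Q = [43.7·132^1.852·0.387^4.8704 / (10.67·1600)]^0.540 = 0.4334 m³/s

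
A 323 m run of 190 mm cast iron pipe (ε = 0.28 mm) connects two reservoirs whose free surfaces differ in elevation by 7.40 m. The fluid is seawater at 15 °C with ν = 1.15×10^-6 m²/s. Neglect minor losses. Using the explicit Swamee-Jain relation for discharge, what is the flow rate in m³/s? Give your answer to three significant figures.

Q ≈ 0.0555 m³/s

Swamee-Jain (Type II): Q = -0.965·√(gD⁵h_f/L)·ln[ε/(3.7D) + √(3.17ν²L/(gD³h_f))]
√(gD⁵h_f/L) = √(9.81·0.190⁵·7.40/323) = 0.007460
ε/(3.7D) = 3.98×10^-4; √(3.17ν²L/(gD³h_f)) = 5.21×10^-5
Q = -0.965·0.007460·ln(4.504×10^-4) = 0.05547 m³/s
Check: V = 1.96 m/s, Re = 3.23×10^5, f = 0.02247, h_f = 7.45 m ≈ 7.40 m ✓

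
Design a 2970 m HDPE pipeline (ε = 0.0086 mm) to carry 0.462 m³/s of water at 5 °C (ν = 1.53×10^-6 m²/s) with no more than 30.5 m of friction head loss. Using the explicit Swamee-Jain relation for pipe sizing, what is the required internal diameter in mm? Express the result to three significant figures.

D ≈ 468 mm

Swamee-Jain (Type III): D = 0.66·[ε^1.25·(LQ²/(gh_f))^4.75 + ν·Q^9.4·(L/(gh_f))^5.2]^0.04
LQ²/(gh_f) = 2.119; L/(gh_f) = 9.926
Term 1 = ε^1.25·(…)^4.75 = 1.65×10^-5; Term 2 = ν·Q^9.4·(…)^5.2 = 1.64×10^-4
D = 0.66·(1.65×10^-5 + 1.64×10^-4)^0.04 = 0.4676 m = 468 mm
Check: V = 2.69 m/s, Re = 8.22×10^5, f = 0.01239, h_f = 29.0 m ≈ 30.5 m ✓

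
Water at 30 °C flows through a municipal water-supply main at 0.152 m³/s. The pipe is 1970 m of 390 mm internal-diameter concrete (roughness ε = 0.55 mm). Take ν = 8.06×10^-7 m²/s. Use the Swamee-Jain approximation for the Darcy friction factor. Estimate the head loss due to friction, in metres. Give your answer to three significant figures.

V = 4Q/(πD²) = 4·0.152/(π·0.390²) = 1.272 m/s
Re = VD/ν = 1.272·0.390/8.06×10^-7 = 6.16×10^5 → turbulent
ε/D = 0.55/390 = 0.00141
Swamee-Jain: f = 0.02188
h_f = f(L/D)V²/(2g) = 0.02188·(1970/0.390)·1.272²/(2·9.81) = 9.119 m

h_f ≈ 9.12 m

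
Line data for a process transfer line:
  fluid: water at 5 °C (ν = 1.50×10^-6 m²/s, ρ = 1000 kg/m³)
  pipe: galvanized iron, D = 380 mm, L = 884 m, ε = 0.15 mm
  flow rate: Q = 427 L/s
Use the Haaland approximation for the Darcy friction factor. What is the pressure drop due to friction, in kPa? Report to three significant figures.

Δp ≈ 271 kPa

V = 4Q/(πD²) = 4·0.427/(π·0.380²) = 3.765 m/s
Re = VD/ν = 3.765·0.380/1.50×10^-6 = 9.54×10^5 → turbulent
ε/D = 0.15/380 = 3.95×10^-4
Haaland: f = 0.01642
h_f = f(L/D)V²/(2g) = 0.01642·(884/0.380)·3.765²/(2·9.81) = 27.61 m
Δp = ρg·h_f = 1000·9.81·27.61 = 270.8 kPa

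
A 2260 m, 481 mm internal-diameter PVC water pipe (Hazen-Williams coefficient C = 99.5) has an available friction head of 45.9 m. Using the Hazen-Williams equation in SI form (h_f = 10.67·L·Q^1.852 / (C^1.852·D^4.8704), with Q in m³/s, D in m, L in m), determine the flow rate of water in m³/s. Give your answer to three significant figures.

Rearranging: Q = [h_f·C^1.852·D^4.8704 / (10.67·L)]^(1/1.852)
Q = [45.9·99.5^1.852·0.481^4.8704 / (10.67·2260)]^0.540 = 0.4932 m³/s

Q ≈ 0.493 m³/s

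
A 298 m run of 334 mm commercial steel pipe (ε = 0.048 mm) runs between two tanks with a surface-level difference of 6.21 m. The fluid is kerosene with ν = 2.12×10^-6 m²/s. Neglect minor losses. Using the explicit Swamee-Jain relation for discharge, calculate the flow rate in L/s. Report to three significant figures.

Swamee-Jain (Type II): Q = -0.965·√(gD⁵h_f/L)·ln[ε/(3.7D) + √(3.17ν²L/(gD³h_f))]
√(gD⁵h_f/L) = √(9.81·0.334⁵·6.21/298) = 0.02915
ε/(3.7D) = 3.88×10^-5; √(3.17ν²L/(gD³h_f)) = 4.32×10^-5
Q = -0.965·0.02915·ln(8.209×10^-5) = 0.2646 m³/s
Check: V = 3.02 m/s, Re = 4.76×10^5, f = 0.01503, h_f = 6.23 m ≈ 6.21 m ✓

Q ≈ 265 L/s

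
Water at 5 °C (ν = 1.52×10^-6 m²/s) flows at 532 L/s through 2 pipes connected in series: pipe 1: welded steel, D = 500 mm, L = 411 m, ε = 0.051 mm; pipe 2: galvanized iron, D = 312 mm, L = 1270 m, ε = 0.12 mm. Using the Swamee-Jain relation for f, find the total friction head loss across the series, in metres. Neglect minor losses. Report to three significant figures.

Pipe 1: V = 2.709 m/s, Re = 8.91×10^5, ε/D = 1.02×10^-4, f = 0.01367, h_1 = f(L/D)V²/2g = 4.204 m
Pipe 2: V = 6.958 m/s, Re = 1.43×10^6, ε/D = 3.85×10^-4, f = 0.01628, h_2 = f(L/D)V²/2g = 163.5 m
Series → Q common, losses add: H = Σh = 167.7 m

H ≈ 168 m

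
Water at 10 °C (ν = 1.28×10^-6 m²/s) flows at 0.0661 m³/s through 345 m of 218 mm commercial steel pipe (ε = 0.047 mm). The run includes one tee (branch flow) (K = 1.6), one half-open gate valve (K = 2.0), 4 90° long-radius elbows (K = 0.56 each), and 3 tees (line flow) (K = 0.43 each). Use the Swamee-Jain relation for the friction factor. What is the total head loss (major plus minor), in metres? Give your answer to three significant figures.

H_L ≈ 5.29 m

V = 4Q/(πD²) = 1.771 m/s; V²/2g = 0.1598 m
Re = 3.02×10^5, ε/D = 2.16×10^-4 → f = 0.01642 (Swamee-Jain)
Major: h_f = f(L/D)·V²/2g = 0.01642·1583·0.1598 = 4.155 m
Minor: ΣK = 7.13; h_m = ΣK·V²/2g = 1.140 m
Total H_L = 4.155 + 1.140 = 5.295 m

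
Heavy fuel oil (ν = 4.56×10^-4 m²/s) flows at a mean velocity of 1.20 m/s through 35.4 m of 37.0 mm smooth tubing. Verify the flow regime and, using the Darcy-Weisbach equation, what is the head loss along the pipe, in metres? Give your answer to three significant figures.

h_f ≈ 46.2 m

Re = VD/ν = 1.20·0.03700/4.56×10^-4 = 97.4 → laminar (Re < 2300)
f = 64/Re = 0.6573
h_f = f(L/D)V²/(2g) = 0.6573·(35.4/0.03700)·1.20²/(2·9.81) = 46.16 m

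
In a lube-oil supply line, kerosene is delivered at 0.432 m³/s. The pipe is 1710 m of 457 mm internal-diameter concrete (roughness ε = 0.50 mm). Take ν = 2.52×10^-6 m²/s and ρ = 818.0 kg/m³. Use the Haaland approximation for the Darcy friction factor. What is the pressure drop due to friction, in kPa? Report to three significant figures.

V = 4Q/(πD²) = 4·0.432/(π·0.457²) = 2.634 m/s
Re = VD/ν = 2.634·0.457/2.52×10^-6 = 4.78×10^5 → turbulent
ε/D = 0.50/457 = 0.00109
Haaland: f = 0.02063
h_f = f(L/D)V²/(2g) = 0.02063·(1710/0.457)·2.634²/(2·9.81) = 27.28 m
Δp = ρg·h_f = 818.0·9.81·27.28 = 218.9 kPa

Δp ≈ 219 kPa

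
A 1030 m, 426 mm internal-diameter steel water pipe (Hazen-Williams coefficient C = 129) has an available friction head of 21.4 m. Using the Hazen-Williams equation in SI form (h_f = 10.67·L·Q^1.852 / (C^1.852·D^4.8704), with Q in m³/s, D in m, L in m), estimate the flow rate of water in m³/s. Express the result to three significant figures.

Rearranging: Q = [h_f·C^1.852·D^4.8704 / (10.67·L)]^(1/1.852)
Q = [21.4·129^1.852·0.426^4.8704 / (10.67·1030)]^0.540 = 0.4703 m³/s

Q ≈ 0.470 m³/s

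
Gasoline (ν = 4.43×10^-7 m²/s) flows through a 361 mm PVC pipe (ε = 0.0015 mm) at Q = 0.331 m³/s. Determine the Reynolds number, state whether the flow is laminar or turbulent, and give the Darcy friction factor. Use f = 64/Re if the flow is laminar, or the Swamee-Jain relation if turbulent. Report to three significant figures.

Re ≈ 2.64×10^6; turbulent; f ≈ 0.0101

V = 4Q/(πD²) = 3.234 m/s
Re = VD/ν = 3.234·0.361/4.43×10^-7 = 2.64×10^6
Re > 4000 → turbulent; ε/D = 4.16×10^-6
Swamee-Jain: f = 0.01011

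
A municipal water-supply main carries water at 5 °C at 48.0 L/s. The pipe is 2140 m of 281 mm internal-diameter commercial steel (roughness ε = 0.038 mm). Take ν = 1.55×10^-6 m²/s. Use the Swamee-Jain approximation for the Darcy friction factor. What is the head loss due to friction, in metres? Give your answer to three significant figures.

V = 4Q/(πD²) = 4·0.0480/(π·0.281²) = 0.7740 m/s
Re = VD/ν = 0.7740·0.281/1.55×10^-6 = 1.40×10^5 → turbulent
ε/D = 0.038/281 = 1.35×10^-4
Swamee-Jain: f = 0.01760
h_f = f(L/D)V²/(2g) = 0.01760·(2140/0.281)·0.7740²/(2·9.81) = 4.093 m

h_f ≈ 4.09 m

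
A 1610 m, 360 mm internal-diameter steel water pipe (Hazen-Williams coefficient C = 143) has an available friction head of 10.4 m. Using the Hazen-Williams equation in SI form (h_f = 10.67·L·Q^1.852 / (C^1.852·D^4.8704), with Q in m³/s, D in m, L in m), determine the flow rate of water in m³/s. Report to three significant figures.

Q ≈ 0.178 m³/s

Rearranging: Q = [h_f·C^1.852·D^4.8704 / (10.67·L)]^(1/1.852)
Q = [10.4·143^1.852·0.360^4.8704 / (10.67·1610)]^0.540 = 0.1782 m³/s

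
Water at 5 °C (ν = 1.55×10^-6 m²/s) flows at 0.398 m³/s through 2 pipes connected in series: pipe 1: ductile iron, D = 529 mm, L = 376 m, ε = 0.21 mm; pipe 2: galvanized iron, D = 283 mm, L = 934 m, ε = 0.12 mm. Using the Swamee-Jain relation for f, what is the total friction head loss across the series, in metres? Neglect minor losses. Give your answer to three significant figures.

Pipe 1: V = 1.811 m/s, Re = 6.18×10^5, ε/D = 3.97×10^-4, f = 0.01690, h_1 = f(L/D)V²/2g = 2.008 m
Pipe 2: V = 6.327 m/s, Re = 1.16×10^6, ε/D = 4.24×10^-4, f = 0.01669, h_2 = f(L/D)V²/2g = 112.4 m
Series → Q common, losses add: H = Σh = 114.4 m

H ≈ 114 m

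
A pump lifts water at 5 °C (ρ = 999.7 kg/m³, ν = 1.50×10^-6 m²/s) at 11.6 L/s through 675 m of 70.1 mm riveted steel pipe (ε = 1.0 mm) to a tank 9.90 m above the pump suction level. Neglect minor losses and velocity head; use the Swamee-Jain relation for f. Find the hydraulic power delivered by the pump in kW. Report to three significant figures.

V = 4Q/(πD²) = 3.006 m/s; Re = 1.40×10^5; ε/D = 0.0143; f = 0.04343
h_f = f(L/D)V²/2g = 192.6 m
Total head H = z + h_f = 9.90 + 192.6 = 202.5 m
P_hyd = ρgQH = 999.7·9.81·0.0116·202.5 = 23.03 kW

P_hyd ≈ 23.0 kW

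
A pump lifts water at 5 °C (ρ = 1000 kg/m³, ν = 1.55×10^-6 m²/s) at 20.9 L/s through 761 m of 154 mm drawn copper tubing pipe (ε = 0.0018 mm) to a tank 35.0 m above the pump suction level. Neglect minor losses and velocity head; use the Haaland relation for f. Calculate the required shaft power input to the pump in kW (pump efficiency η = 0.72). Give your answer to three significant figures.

P_shaft ≈ 11.5 kW

V = 4Q/(πD²) = 1.122 m/s; Re = 1.11×10^5; ε/D = 1.17×10^-5; f = 0.01747
h_f = f(L/D)V²/2g = 5.541 m
Total head H = z + h_f = 35.0 + 5.541 = 40.54 m
P_hyd = ρgQH = 1000·9.81·0.0209·40.54 = 8.312 kW
P_shaft = P_hyd/η = 8.312/0.72 = 11.54 kW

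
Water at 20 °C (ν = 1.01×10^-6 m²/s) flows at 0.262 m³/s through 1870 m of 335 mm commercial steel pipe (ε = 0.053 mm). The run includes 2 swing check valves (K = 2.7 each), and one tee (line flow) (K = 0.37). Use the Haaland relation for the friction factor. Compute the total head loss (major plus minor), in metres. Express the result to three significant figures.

H_L ≈ 38.1 m

V = 4Q/(πD²) = 2.972 m/s; V²/2g = 0.4503 m
Re = 9.86×10^5, ε/D = 1.58×10^-4 → f = 0.01412 (Haaland)
Major: h_f = f(L/D)·V²/2g = 0.01412·5582·0.4503 = 35.50 m
Minor: ΣK = 5.77; h_m = ΣK·V²/2g = 2.598 m
Total H_L = 35.50 + 2.598 = 38.10 m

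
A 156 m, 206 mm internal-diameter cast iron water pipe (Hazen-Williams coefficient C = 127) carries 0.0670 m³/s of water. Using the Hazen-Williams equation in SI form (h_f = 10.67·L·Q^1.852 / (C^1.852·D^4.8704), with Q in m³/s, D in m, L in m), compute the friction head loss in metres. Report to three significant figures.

h_f = 10.67·156·0.0670^1.852 / (127^1.852·0.206^4.8704) = 3.109 m

h_f ≈ 3.11 m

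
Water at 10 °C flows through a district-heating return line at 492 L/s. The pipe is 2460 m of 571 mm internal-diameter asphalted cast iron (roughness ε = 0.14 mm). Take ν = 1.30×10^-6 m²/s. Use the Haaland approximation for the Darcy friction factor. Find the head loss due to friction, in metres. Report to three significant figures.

h_f ≈ 12.3 m

V = 4Q/(πD²) = 4·0.492/(π·0.571²) = 1.921 m/s
Re = VD/ν = 1.921·0.571/1.30×10^-6 = 8.44×10^5 → turbulent
ε/D = 0.14/571 = 2.45×10^-4
Haaland: f = 0.01520
h_f = f(L/D)V²/(2g) = 0.01520·(2460/0.571)·1.921²/(2·9.81) = 12.32 m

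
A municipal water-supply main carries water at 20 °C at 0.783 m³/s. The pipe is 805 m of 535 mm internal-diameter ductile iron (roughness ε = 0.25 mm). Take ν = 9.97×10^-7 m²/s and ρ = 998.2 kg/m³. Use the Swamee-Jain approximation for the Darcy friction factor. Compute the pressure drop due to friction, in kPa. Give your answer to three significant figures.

V = 4Q/(πD²) = 4·0.783/(π·0.535²) = 3.483 m/s
Re = VD/ν = 3.483·0.535/9.97×10^-7 = 1.87×10^6 → turbulent
ε/D = 0.25/535 = 4.67×10^-4
Swamee-Jain: f = 0.01681
h_f = f(L/D)V²/(2g) = 0.01681·(805/0.535)·3.483²/(2·9.81) = 15.64 m
Δp = ρg·h_f = 998.2·9.81·15.64 = 153.2 kPa

Δp ≈ 153 kPa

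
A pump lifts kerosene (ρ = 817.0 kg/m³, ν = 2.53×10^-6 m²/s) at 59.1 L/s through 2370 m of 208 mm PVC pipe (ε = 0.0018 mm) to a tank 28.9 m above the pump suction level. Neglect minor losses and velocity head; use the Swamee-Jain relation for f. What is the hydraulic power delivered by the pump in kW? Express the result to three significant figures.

V = 4Q/(πD²) = 1.739 m/s; Re = 1.43×10^5; ε/D = 8.65×10^-6; f = 0.01666
h_f = f(L/D)V²/2g = 29.28 m
Total head H = z + h_f = 28.9 + 29.28 = 58.18 m
P_hyd = ρgQH = 817.0·9.81·0.0591·58.18 = 27.56 kW

P_hyd ≈ 27.6 kW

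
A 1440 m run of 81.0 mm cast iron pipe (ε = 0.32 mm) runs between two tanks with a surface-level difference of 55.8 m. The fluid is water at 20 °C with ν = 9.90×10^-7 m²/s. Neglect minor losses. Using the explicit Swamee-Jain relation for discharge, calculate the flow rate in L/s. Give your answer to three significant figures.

Swamee-Jain (Type II): Q = -0.965·√(gD⁵h_f/L)·ln[ε/(3.7D) + √(3.17ν²L/(gD³h_f))]
√(gD⁵h_f/L) = √(9.81·0.0810⁵·55.8/1440) = 0.001151
ε/(3.7D) = 0.00107; √(3.17ν²L/(gD³h_f)) = 1.24×10^-4
Q = -0.965·0.001151·ln(0.001192) = 0.007480 m³/s
Check: V = 1.45 m/s, Re = 1.19×10^5, f = 0.02947, h_f = 56.3 m ≈ 55.8 m ✓

Q ≈ 7.48 L/s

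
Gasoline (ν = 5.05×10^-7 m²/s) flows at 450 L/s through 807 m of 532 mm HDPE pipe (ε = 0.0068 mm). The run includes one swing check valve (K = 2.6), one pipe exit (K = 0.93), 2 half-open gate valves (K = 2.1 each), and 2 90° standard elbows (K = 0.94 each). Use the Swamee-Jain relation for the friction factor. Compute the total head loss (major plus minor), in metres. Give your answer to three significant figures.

V = 4Q/(πD²) = 2.024 m/s; V²/2g = 0.2089 m
Re = 2.13×10^6, ε/D = 1.28×10^-5 → f = 0.01075 (Swamee-Jain)
Major: h_f = f(L/D)·V²/2g = 0.01075·1517·0.2089 = 3.405 m
Minor: ΣK = 9.61; h_m = ΣK·V²/2g = 2.007 m
Total H_L = 3.405 + 2.007 = 5.412 m

H_L ≈ 5.41 m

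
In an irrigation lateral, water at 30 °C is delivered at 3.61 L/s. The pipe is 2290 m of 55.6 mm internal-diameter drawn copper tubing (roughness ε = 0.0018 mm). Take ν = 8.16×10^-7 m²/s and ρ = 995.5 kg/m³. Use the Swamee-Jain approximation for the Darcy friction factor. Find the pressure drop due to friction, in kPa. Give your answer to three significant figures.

V = 4Q/(πD²) = 4·0.00361/(π·0.0556²) = 1.487 m/s
Re = VD/ν = 1.487·0.0556/8.16×10^-7 = 1.01×10^5 → turbulent
ε/D = 0.0018/55.6 = 3.24×10^-5
Swamee-Jain: f = 0.01801
h_f = f(L/D)V²/(2g) = 0.01801·(2290/0.0556)·1.487²/(2·9.81) = 83.59 m
Δp = ρg·h_f = 995.5·9.81·83.59 = 816.4 kPa

Δp ≈ 816 kPa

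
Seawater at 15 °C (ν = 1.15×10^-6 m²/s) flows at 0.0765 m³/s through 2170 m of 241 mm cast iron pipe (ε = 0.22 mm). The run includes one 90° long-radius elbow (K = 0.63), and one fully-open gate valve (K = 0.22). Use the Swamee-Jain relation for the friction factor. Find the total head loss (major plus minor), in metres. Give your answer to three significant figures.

V = 4Q/(πD²) = 1.677 m/s; V²/2g = 0.1433 m
Re = 3.51×10^5, ε/D = 9.13×10^-4 → f = 0.02023 (Swamee-Jain)
Major: h_f = f(L/D)·V²/2g = 0.02023·9004·0.1433 = 26.11 m
Minor: ΣK = 0.850; h_m = ΣK·V²/2g = 0.1218 m
Total H_L = 26.11 + 0.1218 = 26.23 m

H_L ≈ 26.2 m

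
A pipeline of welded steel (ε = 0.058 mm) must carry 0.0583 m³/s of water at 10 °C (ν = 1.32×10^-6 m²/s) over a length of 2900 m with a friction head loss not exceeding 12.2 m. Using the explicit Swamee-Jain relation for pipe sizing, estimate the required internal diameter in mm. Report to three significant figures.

Swamee-Jain (Type III): D = 0.66·[ε^1.25·(LQ²/(gh_f))^4.75 + ν·Q^9.4·(L/(gh_f))^5.2]^0.04
LQ²/(gh_f) = 0.08236; L/(gh_f) = 24.23
Term 1 = ε^1.25·(…)^4.75 = 3.58×10^-11; Term 2 = ν·Q^9.4·(…)^5.2 = 5.21×10^-11
D = 0.66·(3.58×10^-11 + 5.21×10^-11)^0.04 = 0.2614 m = 261 mm
Check: V = 1.09 m/s, Re = 2.15×10^5, f = 0.01712, h_f = 11.4 m ≈ 12.2 m ✓

D ≈ 261 mm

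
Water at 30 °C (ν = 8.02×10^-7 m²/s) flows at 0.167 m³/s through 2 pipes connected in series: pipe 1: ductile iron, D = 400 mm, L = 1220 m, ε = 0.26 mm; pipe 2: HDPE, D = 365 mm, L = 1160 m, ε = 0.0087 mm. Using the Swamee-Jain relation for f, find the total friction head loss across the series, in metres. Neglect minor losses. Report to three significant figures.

H ≈ 10.3 m

Pipe 1: V = 1.329 m/s, Re = 6.63×10^5, ε/D = 6.50×10^-4, f = 0.01846, h_1 = f(L/D)V²/2g = 5.067 m
Pipe 2: V = 1.596 m/s, Re = 7.26×10^5, ε/D = 2.38×10^-5, f = 0.01272, h_2 = f(L/D)V²/2g = 5.250 m
Series → Q common, losses add: H = Σh = 10.32 m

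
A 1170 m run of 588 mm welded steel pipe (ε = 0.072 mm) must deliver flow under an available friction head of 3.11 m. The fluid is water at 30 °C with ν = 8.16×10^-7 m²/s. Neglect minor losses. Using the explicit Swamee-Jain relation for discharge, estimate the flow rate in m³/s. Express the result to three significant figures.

Swamee-Jain (Type II): Q = -0.965·√(gD⁵h_f/L)·ln[ε/(3.7D) + √(3.17ν²L/(gD³h_f))]
√(gD⁵h_f/L) = √(9.81·0.588⁵·3.11/1170) = 0.04281
ε/(3.7D) = 3.31×10^-5; √(3.17ν²L/(gD³h_f)) = 2.00×10^-5
Q = -0.965·0.04281·ln(5.305×10^-5) = 0.4067 m³/s
Check: V = 1.50 m/s, Re = 1.08×10^6, f = 0.01375, h_f = 3.13 m ≈ 3.11 m ✓

Q ≈ 0.407 m³/s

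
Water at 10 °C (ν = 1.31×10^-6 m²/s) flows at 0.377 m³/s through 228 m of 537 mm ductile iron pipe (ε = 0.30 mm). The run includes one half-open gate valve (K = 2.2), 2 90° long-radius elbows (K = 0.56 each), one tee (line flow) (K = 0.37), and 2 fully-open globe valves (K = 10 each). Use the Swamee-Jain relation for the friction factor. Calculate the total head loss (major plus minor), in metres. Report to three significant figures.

H_L ≈ 4.42 m

V = 4Q/(πD²) = 1.665 m/s; V²/2g = 0.1412 m
Re = 6.82×10^5, ε/D = 5.59×10^-4 → f = 0.01790 (Swamee-Jain)
Major: h_f = f(L/D)·V²/2g = 0.01790·424.6·0.1412 = 1.073 m
Minor: ΣK = 23.7; h_m = ΣK·V²/2g = 3.346 m
Total H_L = 1.073 + 3.346 = 4.419 m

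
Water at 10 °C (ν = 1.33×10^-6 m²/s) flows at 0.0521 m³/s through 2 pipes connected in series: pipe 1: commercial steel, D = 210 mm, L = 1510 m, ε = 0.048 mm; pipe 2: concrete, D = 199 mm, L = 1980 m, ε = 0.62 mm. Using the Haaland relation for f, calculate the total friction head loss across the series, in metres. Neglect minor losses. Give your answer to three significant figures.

Pipe 1: V = 1.504 m/s, Re = 2.38×10^5, ε/D = 2.29×10^-4, f = 0.01671, h_1 = f(L/D)V²/2g = 13.85 m
Pipe 2: V = 1.675 m/s, Re = 2.51×10^5, ε/D = 0.00312, f = 0.02697, h_2 = f(L/D)V²/2g = 38.38 m
Series → Q common, losses add: H = Σh = 52.23 m

H ≈ 52.2 m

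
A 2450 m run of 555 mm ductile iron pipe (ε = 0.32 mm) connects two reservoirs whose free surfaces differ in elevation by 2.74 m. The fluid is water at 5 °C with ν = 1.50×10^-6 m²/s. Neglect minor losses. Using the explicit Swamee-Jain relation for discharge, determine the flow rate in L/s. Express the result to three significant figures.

Q ≈ 196 L/s

Swamee-Jain (Type II): Q = -0.965·√(gD⁵h_f/L)·ln[ε/(3.7D) + √(3.17ν²L/(gD³h_f))]
√(gD⁵h_f/L) = √(9.81·0.555⁵·2.74/2450) = 0.02404
ε/(3.7D) = 1.56×10^-4; √(3.17ν²L/(gD³h_f)) = 6.17×10^-5
Q = -0.965·0.02404·ln(2.175×10^-4) = 0.1956 m³/s
Check: V = 0.809 m/s, Re = 2.99×10^5, f = 0.01876, h_f = 2.76 m ≈ 2.74 m ✓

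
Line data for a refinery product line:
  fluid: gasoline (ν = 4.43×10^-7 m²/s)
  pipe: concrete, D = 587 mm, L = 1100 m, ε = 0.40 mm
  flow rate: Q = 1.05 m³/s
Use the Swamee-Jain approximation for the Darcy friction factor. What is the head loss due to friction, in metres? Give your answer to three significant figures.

h_f ≈ 25.9 m

V = 4Q/(πD²) = 4·1.05/(π·0.587²) = 3.880 m/s
Re = VD/ν = 3.880·0.587/4.43×10^-7 = 5.14×10^6 → turbulent
ε/D = 0.40/587 = 6.81×10^-4
Swamee-Jain: f = 0.01804
h_f = f(L/D)V²/(2g) = 0.01804·(1100/0.587)·3.880²/(2·9.81) = 25.94 m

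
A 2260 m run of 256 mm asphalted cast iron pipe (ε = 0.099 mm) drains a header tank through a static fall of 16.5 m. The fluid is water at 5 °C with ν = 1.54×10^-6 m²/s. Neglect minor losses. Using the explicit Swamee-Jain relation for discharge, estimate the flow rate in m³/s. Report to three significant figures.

Q ≈ 0.0737 m³/s

Swamee-Jain (Type II): Q = -0.965·√(gD⁵h_f/L)·ln[ε/(3.7D) + √(3.17ν²L/(gD³h_f))]
√(gD⁵h_f/L) = √(9.81·0.256⁵·16.5/2260) = 0.008874
ε/(3.7D) = 1.05×10^-4; √(3.17ν²L/(gD³h_f)) = 7.91×10^-5
Q = -0.965·0.008874·ln(1.836×10^-4) = 0.07367 m³/s
Check: V = 1.43 m/s, Re = 2.38×10^5, f = 0.01800, h_f = 16.6 m ≈ 16.5 m ✓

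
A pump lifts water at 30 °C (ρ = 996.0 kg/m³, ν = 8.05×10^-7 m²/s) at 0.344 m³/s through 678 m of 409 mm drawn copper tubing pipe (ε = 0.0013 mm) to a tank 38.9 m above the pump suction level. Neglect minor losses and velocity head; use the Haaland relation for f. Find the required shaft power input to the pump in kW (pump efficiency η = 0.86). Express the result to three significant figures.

P_shaft ≈ 177 kW

V = 4Q/(πD²) = 2.618 m/s; Re = 1.33×10^6; ε/D = 3.18×10^-6; f = 0.01111
h_f = f(L/D)V²/2g = 6.437 m
Total head H = z + h_f = 38.9 + 6.437 = 45.34 m
P_hyd = ρgQH = 996.0·9.81·0.344·45.34 = 152.4 kW
P_shaft = P_hyd/η = 152.4/0.86 = 177.2 kW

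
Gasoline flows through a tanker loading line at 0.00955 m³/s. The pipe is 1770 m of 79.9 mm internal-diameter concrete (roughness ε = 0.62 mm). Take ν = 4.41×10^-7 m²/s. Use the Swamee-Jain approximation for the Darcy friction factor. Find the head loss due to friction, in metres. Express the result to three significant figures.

h_f ≈ 144 m

V = 4Q/(πD²) = 4·0.00955/(π·0.0799²) = 1.905 m/s
Re = VD/ν = 1.905·0.0799/4.41×10^-7 = 3.45×10^5 → turbulent
ε/D = 0.62/79.9 = 0.00776
Swamee-Jain: f = 0.03517
h_f = f(L/D)V²/(2g) = 0.03517·(1770/0.0799)·1.905²/(2·9.81) = 144.1 m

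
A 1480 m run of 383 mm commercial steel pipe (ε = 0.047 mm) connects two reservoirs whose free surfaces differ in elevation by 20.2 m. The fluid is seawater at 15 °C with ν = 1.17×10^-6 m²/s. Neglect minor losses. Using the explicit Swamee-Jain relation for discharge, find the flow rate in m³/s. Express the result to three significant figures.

Q ≈ 0.313 m³/s

Swamee-Jain (Type II): Q = -0.965·√(gD⁵h_f/L)·ln[ε/(3.7D) + √(3.17ν²L/(gD³h_f))]
√(gD⁵h_f/L) = √(9.81·0.383⁵·20.2/1480) = 0.03322
ε/(3.7D) = 3.32×10^-5; √(3.17ν²L/(gD³h_f)) = 2.40×10^-5
Q = -0.965·0.03322·ln(5.718×10^-5) = 0.3132 m³/s
Check: V = 2.72 m/s, Re = 8.90×10^5, f = 0.01396, h_f = 20.3 m ≈ 20.2 m ✓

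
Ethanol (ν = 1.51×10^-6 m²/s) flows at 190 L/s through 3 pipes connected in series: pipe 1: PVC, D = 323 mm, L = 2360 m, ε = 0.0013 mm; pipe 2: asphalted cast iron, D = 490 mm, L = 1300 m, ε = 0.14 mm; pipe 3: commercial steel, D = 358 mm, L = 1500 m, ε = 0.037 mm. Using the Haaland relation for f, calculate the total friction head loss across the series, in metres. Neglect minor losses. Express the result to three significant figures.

Pipe 1: V = 2.319 m/s, Re = 4.96×10^5, ε/D = 4.02×10^-6, f = 0.01313, h_1 = f(L/D)V²/2g = 26.28 m
Pipe 2: V = 1.008 m/s, Re = 3.27×10^5, ε/D = 2.86×10^-4, f = 0.01657, h_2 = f(L/D)V²/2g = 2.275 m
Pipe 3: V = 1.888 m/s, Re = 4.48×10^5, ε/D = 1.03×10^-4, f = 0.01449, h_3 = f(L/D)V²/2g = 11.02 m
Series → Q common, losses add: H = Σh = 39.58 m

H ≈ 39.6 m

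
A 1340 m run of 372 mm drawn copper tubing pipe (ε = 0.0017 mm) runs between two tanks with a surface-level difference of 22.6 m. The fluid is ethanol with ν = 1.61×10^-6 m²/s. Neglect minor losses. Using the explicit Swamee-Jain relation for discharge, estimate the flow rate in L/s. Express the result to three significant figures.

Q ≈ 343 L/s

Swamee-Jain (Type II): Q = -0.965·√(gD⁵h_f/L)·ln[ε/(3.7D) + √(3.17ν²L/(gD³h_f))]
√(gD⁵h_f/L) = √(9.81·0.372⁵·22.6/1340) = 0.03433
ε/(3.7D) = 1.24×10^-6; √(3.17ν²L/(gD³h_f)) = 3.11×10^-5
Q = -0.965·0.03433·ln(3.230×10^-5) = 0.3426 m³/s
Check: V = 3.15 m/s, Re = 7.28×10^5, f = 0.01235, h_f = 22.5 m ≈ 22.6 m ✓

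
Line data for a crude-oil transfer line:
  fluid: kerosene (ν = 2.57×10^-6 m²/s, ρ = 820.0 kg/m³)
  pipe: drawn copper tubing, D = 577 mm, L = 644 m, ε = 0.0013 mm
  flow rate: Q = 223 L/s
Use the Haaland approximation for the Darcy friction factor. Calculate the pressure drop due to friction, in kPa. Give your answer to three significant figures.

V = 4Q/(πD²) = 4·0.223/(π·0.577²) = 0.8528 m/s
Re = VD/ν = 0.8528·0.577/2.57×10^-6 = 1.91×10^5 → turbulent
ε/D = 0.0013/577 = 2.25×10^-6
Haaland: f = 0.01564
h_f = f(L/D)V²/(2g) = 0.01564·(644/0.577)·0.8528²/(2·9.81) = 0.6473 m
Δp = ρg·h_f = 820.0·9.81·0.6473 = 5.207 kPa

Δp ≈ 5.21 kPa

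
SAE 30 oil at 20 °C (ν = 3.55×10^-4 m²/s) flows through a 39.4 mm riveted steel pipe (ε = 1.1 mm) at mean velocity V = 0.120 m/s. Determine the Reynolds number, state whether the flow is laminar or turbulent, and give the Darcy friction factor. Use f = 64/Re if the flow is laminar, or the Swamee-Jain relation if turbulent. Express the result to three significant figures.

Re ≈ 13.3; laminar; f = 64/Re ≈ 4.81

Re = VD/ν = 0.1200·0.0394/3.55×10^-4 = 13.3
Re < 2300 → laminar → f = 64/Re = 4.805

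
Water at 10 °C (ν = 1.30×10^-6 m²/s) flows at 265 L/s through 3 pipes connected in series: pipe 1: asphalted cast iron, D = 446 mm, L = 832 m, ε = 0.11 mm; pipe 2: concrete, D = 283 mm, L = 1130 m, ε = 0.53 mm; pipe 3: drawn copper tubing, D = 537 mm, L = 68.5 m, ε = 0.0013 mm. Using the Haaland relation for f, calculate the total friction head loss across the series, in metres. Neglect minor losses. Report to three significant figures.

Pipe 1: V = 1.696 m/s, Re = 5.82×10^5, ε/D = 2.47×10^-4, f = 0.01554, h_1 = f(L/D)V²/2g = 4.253 m
Pipe 2: V = 4.213 m/s, Re = 9.17×10^5, ε/D = 0.00187, f = 0.02325, h_2 = f(L/D)V²/2g = 83.97 m
Pipe 3: V = 1.170 m/s, Re = 4.83×10^5, ε/D = 2.42×10^-6, f = 0.01317, h_3 = f(L/D)V²/2g = 0.1172 m
Series → Q common, losses add: H = Σh = 88.34 m

H ≈ 88.3 m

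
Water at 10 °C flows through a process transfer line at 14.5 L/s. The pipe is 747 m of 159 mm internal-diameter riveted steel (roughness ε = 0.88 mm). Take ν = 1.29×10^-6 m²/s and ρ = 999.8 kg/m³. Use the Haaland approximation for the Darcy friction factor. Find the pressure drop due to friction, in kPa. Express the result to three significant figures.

Δp ≈ 40.4 kPa

V = 4Q/(πD²) = 4·0.0145/(π·0.159²) = 0.7303 m/s
Re = VD/ν = 0.7303·0.159/1.29×10^-6 = 9.00×10^4 → turbulent
ε/D = 0.88/159 = 0.00553
Haaland: f = 0.03227
h_f = f(L/D)V²/(2g) = 0.03227·(747/0.159)·0.7303²/(2·9.81) = 4.121 m
Δp = ρg·h_f = 999.8·9.81·4.121 = 40.42 kPa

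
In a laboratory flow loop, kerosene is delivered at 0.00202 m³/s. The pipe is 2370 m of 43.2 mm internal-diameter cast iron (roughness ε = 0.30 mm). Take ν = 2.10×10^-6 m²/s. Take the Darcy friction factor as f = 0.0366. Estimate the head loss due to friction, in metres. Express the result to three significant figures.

h_f ≈ 194 m

V = 4Q/(πD²) = 4·0.00202/(π·0.0432²) = 1.378 m/s
h_f = f(L/D)V²/(2g) = 0.03660·(2370/0.0432)·1.378²/(2·9.81) = 194.4 m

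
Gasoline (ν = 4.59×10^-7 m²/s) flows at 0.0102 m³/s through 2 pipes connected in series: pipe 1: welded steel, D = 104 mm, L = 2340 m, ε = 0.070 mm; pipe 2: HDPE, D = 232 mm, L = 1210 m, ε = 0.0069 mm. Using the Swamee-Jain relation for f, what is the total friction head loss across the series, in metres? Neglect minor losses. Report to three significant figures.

H ≈ 32.3 m

Pipe 1: V = 1.201 m/s, Re = 2.72×10^5, ε/D = 6.73×10^-4, f = 0.01937, h_1 = f(L/D)V²/2g = 32.03 m
Pipe 2: V = 0.2413 m/s, Re = 1.22×10^5, ε/D = 2.97×10^-5, f = 0.01735, h_2 = f(L/D)V²/2g = 0.2685 m
Series → Q common, losses add: H = Σh = 32.30 m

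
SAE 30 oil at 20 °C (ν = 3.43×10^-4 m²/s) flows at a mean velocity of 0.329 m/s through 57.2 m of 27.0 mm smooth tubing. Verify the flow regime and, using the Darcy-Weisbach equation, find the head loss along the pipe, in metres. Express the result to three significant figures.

Re = VD/ν = 0.329·0.02700/3.43×10^-4 = 25.9 → laminar (Re < 2300)
f = 64/Re = 2.471
h_f = f(L/D)V²/(2g) = 2.471·(57.2/0.02700)·0.329²/(2·9.81) = 28.88 m

h_f ≈ 28.9 m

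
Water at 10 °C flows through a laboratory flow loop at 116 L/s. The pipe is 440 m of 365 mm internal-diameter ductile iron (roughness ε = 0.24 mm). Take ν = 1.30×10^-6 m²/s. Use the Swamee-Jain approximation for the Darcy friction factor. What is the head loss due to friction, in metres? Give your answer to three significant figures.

V = 4Q/(πD²) = 4·0.116/(π·0.365²) = 1.109 m/s
Re = VD/ν = 1.109·0.365/1.30×10^-6 = 3.11×10^5 → turbulent
ε/D = 0.24/365 = 6.58×10^-4
Swamee-Jain: f = 0.01914
h_f = f(L/D)V²/(2g) = 0.01914·(440/0.365)·1.109²/(2·9.81) = 1.445 m

h_f ≈ 1.45 m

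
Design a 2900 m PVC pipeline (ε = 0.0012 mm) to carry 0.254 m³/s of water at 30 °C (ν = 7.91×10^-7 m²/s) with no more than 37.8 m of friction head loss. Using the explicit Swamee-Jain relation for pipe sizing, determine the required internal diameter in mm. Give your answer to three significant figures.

D ≈ 345 mm

Swamee-Jain (Type III): D = 0.66·[ε^1.25·(LQ²/(gh_f))^4.75 + ν·Q^9.4·(L/(gh_f))^5.2]^0.04
LQ²/(gh_f) = 0.5046; L/(gh_f) = 7.821
Term 1 = ε^1.25·(…)^4.75 = 1.54×10^-9; Term 2 = ν·Q^9.4·(…)^5.2 = 8.88×10^-8
D = 0.66·(1.54×10^-9 + 8.88×10^-8)^0.04 = 0.3450 m = 345 mm
Check: V = 2.72 m/s, Re = 1.19×10^6, f = 0.01138, h_f = 36.0 m ≈ 37.8 m ✓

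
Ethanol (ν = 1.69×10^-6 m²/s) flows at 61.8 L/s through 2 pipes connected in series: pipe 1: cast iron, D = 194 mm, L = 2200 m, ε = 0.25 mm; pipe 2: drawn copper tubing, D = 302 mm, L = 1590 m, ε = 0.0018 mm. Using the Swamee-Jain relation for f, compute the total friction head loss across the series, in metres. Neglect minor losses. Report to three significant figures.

Pipe 1: V = 2.091 m/s, Re = 2.40×10^5, ε/D = 0.00129, f = 0.02207, h_1 = f(L/D)V²/2g = 55.76 m
Pipe 2: V = 0.8627 m/s, Re = 1.54×10^5, ε/D = 5.96×10^-6, f = 0.01640, h_2 = f(L/D)V²/2g = 3.275 m
Series → Q common, losses add: H = Σh = 59.03 m

H ≈ 59.0 m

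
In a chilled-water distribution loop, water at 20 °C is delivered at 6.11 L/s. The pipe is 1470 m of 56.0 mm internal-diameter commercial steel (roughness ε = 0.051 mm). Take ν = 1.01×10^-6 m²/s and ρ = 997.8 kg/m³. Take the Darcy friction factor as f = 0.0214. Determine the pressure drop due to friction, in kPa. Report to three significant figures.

Δp ≈ 1720 kPa

V = 4Q/(πD²) = 4·0.00611/(π·0.0560²) = 2.481 m/s
h_f = f(L/D)V²/(2g) = 0.02140·(1470/0.0560)·2.481²/(2·9.81) = 176.2 m
Δp = ρg·h_f = 997.8·9.81·176.2 = 1725 kPa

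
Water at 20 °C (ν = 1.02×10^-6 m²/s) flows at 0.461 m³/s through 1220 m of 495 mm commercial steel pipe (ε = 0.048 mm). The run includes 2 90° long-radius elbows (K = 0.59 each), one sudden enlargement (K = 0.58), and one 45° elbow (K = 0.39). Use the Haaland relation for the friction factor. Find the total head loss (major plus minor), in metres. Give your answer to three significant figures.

H_L ≈ 10.1 m

V = 4Q/(πD²) = 2.396 m/s; V²/2g = 0.2925 m
Re = 1.16×10^6, ε/D = 9.70×10^-5 → f = 0.01312 (Haaland)
Major: h_f = f(L/D)·V²/2g = 0.01312·2465·0.2925 = 9.461 m
Minor: ΣK = 2.15; h_m = ΣK·V²/2g = 0.6288 m
Total H_L = 9.461 + 0.6288 = 10.09 m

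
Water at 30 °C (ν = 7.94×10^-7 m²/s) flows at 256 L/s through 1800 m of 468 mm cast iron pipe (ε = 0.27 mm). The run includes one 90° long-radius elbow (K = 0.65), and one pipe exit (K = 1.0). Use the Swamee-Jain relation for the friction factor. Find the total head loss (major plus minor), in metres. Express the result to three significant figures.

V = 4Q/(πD²) = 1.488 m/s; V²/2g = 0.1129 m
Re = 8.77×10^5, ε/D = 5.77×10^-4 → f = 0.01787 (Swamee-Jain)
Major: h_f = f(L/D)·V²/2g = 0.01787·3846·0.1129 = 7.756 m
Minor: ΣK = 1.65; h_m = ΣK·V²/2g = 0.1863 m
Total H_L = 7.756 + 0.1863 = 7.943 m

H_L ≈ 7.94 m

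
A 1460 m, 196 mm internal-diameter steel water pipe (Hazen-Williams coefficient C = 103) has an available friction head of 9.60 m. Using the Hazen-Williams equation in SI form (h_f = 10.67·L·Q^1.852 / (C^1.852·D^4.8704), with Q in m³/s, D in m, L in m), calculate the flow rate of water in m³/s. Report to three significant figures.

Rearranging: Q = [h_f·C^1.852·D^4.8704 / (10.67·L)]^(1/1.852)
Q = [9.60·103^1.852·0.196^4.8704 / (10.67·1460)]^0.540 = 0.02619 m³/s

Q ≈ 0.0262 m³/s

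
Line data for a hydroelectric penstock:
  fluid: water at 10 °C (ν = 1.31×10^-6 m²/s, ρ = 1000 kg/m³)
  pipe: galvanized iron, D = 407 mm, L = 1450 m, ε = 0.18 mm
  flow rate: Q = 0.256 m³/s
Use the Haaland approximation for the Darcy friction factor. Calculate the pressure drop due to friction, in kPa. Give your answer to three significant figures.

Δp ≈ 118 kPa

V = 4Q/(πD²) = 4·0.256/(π·0.407²) = 1.968 m/s
Re = VD/ν = 1.968·0.407/1.31×10^-6 = 6.11×10^5 → turbulent
ε/D = 0.18/407 = 4.42×10^-4
Haaland: f = 0.01704
h_f = f(L/D)V²/(2g) = 0.01704·(1450/0.407)·1.968²/(2·9.81) = 11.98 m
Δp = ρg·h_f = 1000·9.81·11.98 = 117.6 kPa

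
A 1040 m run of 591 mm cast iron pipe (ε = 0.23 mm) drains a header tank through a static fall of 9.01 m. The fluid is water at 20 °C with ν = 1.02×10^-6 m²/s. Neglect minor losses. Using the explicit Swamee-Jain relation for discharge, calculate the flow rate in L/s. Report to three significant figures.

Q ≈ 683 L/s

Swamee-Jain (Type II): Q = -0.965·√(gD⁵h_f/L)·ln[ε/(3.7D) + √(3.17ν²L/(gD³h_f))]
√(gD⁵h_f/L) = √(9.81·0.591⁵·9.01/1040) = 0.07828
ε/(3.7D) = 1.05×10^-4; √(3.17ν²L/(gD³h_f)) = 1.37×10^-5
Q = -0.965·0.07828·ln(1.189×10^-4) = 0.6827 m³/s
Check: V = 2.49 m/s, Re = 1.44×10^6, f = 0.01631, h_f = 9.06 m ≈ 9.01 m ✓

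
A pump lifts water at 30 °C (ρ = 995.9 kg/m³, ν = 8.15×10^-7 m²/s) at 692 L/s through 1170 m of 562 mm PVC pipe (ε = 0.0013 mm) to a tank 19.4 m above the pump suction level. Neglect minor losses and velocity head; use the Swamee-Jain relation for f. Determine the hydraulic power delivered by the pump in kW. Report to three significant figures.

V = 4Q/(πD²) = 2.790 m/s; Re = 1.92×10^6; ε/D = 2.31×10^-6; f = 0.01052
h_f = f(L/D)V²/2g = 8.683 m
Total head H = z + h_f = 19.4 + 8.683 = 28.08 m
P_hyd = ρgQH = 995.9·9.81·0.692·28.08 = 189.9 kW

P_hyd ≈ 190 kW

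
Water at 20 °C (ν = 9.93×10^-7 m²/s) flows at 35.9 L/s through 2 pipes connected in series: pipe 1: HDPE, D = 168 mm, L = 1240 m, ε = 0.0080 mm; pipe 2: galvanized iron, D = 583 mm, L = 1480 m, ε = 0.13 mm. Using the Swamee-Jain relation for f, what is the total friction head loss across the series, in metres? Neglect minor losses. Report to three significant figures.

H ≈ 15.0 m

Pipe 1: V = 1.620 m/s, Re = 2.74×10^5, ε/D = 4.76×10^-5, f = 0.01513, h_1 = f(L/D)V²/2g = 14.93 m
Pipe 2: V = 0.1345 m/s, Re = 7.90×10^4, ε/D = 2.23×10^-4, f = 0.01989, h_2 = f(L/D)V²/2g = 0.04654 m
Series → Q common, losses add: H = Σh = 14.98 m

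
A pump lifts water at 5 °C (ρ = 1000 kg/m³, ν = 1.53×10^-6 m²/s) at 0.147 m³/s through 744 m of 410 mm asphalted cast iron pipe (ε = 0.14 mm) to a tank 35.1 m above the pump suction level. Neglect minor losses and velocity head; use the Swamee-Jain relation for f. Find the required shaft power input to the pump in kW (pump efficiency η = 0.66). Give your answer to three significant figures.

P_shaft ≈ 81.0 kW

V = 4Q/(πD²) = 1.113 m/s; Re = 2.98×10^5; ε/D = 3.41×10^-4; f = 0.01735
h_f = f(L/D)V²/2g = 1.990 m
Total head H = z + h_f = 35.1 + 1.990 = 37.09 m
P_hyd = ρgQH = 1000·9.81·0.147·37.09 = 53.49 kW
P_shaft = P_hyd/η = 53.49/0.66 = 81.04 kW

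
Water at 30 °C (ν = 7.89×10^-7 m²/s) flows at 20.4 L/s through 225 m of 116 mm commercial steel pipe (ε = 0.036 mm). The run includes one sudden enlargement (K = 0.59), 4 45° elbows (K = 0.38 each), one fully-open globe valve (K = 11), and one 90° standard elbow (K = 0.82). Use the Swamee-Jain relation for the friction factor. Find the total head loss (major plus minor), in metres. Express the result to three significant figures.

V = 4Q/(πD²) = 1.930 m/s; V²/2g = 0.1899 m
Re = 2.84×10^5, ε/D = 3.10×10^-4 → f = 0.01722 (Swamee-Jain)
Major: h_f = f(L/D)·V²/2g = 0.01722·1940·0.1899 = 6.344 m
Minor: ΣK = 13.9; h_m = ΣK·V²/2g = 2.645 m
Total H_L = 6.344 + 2.645 = 8.989 m

H_L ≈ 8.99 m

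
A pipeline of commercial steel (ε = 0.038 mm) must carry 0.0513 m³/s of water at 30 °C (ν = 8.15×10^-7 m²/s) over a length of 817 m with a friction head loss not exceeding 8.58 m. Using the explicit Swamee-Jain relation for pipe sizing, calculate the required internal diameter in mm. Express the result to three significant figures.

D ≈ 203 mm

Swamee-Jain (Type III): D = 0.66·[ε^1.25·(LQ²/(gh_f))^4.75 + ν·Q^9.4·(L/(gh_f))^5.2]^0.04
LQ²/(gh_f) = 0.02554; L/(gh_f) = 9.707
Term 1 = ε^1.25·(…)^4.75 = 8.12×10^-14; Term 2 = ν·Q^9.4·(…)^5.2 = 8.30×10^-14
D = 0.66·(8.12×10^-14 + 8.30×10^-14)^0.04 = 0.2033 m = 203 mm
Check: V = 1.58 m/s, Re = 3.94×10^5, f = 0.01574, h_f = 8.05 m ≈ 8.58 m ✓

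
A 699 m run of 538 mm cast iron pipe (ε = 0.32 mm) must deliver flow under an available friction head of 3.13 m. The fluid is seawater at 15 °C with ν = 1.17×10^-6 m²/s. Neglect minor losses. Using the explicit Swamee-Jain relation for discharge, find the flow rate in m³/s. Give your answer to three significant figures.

Swamee-Jain (Type II): Q = -0.965·√(gD⁵h_f/L)·ln[ε/(3.7D) + √(3.17ν²L/(gD³h_f))]
√(gD⁵h_f/L) = √(9.81·0.538⁵·3.13/699) = 0.04450
ε/(3.7D) = 1.61×10^-4; √(3.17ν²L/(gD³h_f)) = 2.52×10^-5
Q = -0.965·0.04450·ln(1.859×10^-4) = 0.3688 m³/s
Check: V = 1.62 m/s, Re = 7.46×10^5, f = 0.01806, h_f = 3.15 m ≈ 3.13 m ✓

Q ≈ 0.369 m³/s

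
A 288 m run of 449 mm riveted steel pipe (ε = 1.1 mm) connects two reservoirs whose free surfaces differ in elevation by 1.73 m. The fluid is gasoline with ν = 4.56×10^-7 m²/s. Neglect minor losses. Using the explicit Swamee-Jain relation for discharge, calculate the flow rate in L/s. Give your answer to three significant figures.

Swamee-Jain (Type II): Q = -0.965·√(gD⁵h_f/L)·ln[ε/(3.7D) + √(3.17ν²L/(gD³h_f))]
√(gD⁵h_f/L) = √(9.81·0.449⁵·1.73/288) = 0.03279
ε/(3.7D) = 6.62×10^-4; √(3.17ν²L/(gD³h_f)) = 1.11×10^-5
Q = -0.965·0.03279·ln(6.732×10^-4) = 0.2311 m³/s
Check: V = 1.46 m/s, Re = 1.44×10^6, f = 0.02490, h_f = 1.73 m ≈ 1.73 m ✓

Q ≈ 231 L/s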